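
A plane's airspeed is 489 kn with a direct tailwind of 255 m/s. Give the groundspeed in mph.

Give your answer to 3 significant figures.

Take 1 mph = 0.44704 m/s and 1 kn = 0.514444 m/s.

1130 mph

489 kn × 0.514444 = 251.563 m/s
255 m/s (already m/s)
Sum: 251.563 + 255 = 506.563 m/s
In mph: 506.563 / 0.44704 = 1133.15 mph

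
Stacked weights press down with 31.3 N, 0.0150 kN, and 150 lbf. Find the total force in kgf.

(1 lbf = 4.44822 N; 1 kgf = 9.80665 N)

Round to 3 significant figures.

72.8 kgf

31.3 N (already N)
0.0150 kN × 1000 → 15 N
150 lbf × 4.44822 → 667.233 N
Combined: 31.3 + 15 + 667.233 = 713.533 N
In kgf: 713.533 / 9.80665 = 72.7601 kgf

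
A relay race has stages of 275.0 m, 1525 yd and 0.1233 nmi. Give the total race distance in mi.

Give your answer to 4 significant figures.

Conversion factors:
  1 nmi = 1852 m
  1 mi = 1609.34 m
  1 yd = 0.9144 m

275.0 m (already m)
1525 yd × 0.9144 = 1394.46 m
0.1233 nmi × 1852 = 228.352 m
Sum: 275 + 1394.46 + 228.352 = 1897.81 m
In mi: 1897.81 / 1609.34 = 1.17925 mi

1.179 mi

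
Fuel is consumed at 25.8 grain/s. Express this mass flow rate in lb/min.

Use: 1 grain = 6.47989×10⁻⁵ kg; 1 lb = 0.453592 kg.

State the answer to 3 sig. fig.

0.221 lb/min

25.8 grain/s × 6.47989×10⁻⁵ kg/grain = 0.00167181 kg/s
0.00167181 kg/s ÷ 0.453592 kg/lb × 60 s/min = 0.221143 lb/min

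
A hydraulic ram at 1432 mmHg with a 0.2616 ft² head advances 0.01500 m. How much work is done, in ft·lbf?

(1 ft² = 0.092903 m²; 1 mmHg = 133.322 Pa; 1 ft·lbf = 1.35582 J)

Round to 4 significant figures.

51.33 ft·lbf

1432 mmHg → 190917 Pa
0.2616 ft² → 0.0243034 m²
F = P × A = 190917 × 0.0243034 = 4639.93 N
W = F × d = 4639.93 × 0.015 = 69.599 J
In ft·lbf: 69.599 / 1.35582 = 51.3335 ft·lbf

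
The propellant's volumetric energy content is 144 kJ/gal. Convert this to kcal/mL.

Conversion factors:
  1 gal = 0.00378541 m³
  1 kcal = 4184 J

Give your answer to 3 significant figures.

0.00909 kcal/mL

144 kJ/gal × 1000 J/kJ ÷ 0.00378541 m³/gal = 3.80408×10⁷ J/m³
3.80408×10⁷ J/m³ ÷ 4184 J/kcal × 10⁻⁶ m³/mL = 0.00909197 kcal/mL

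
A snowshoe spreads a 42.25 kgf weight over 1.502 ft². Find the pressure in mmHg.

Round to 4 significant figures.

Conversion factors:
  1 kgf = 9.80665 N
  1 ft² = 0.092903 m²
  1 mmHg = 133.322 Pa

42.25 kgf × 9.80665 = 414.331 N
1.502 ft² × 0.092903 = 0.13954 m²
P = F / A = 414.331 N / 0.13954 m² = 2969.26 Pa
2969.26 Pa ÷ (133.322 Pa/mmHg) = 22.2713 mmHg

22.27 mmHg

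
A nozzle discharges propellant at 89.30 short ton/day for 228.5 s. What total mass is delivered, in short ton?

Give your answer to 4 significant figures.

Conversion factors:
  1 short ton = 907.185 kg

0.2362 short ton

89.30 short ton/day → 0.937634 kg/s
m = ṁ × t = 0.937634 × 228.5 = 214.249 kg
In short ton: 214.249 / 907.185 = 0.236169 short ton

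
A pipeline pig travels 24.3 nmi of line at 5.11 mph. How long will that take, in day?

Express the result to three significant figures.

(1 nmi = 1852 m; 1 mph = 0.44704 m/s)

24.3 nmi × 1852 = 45003.6 m
5.11 mph × 0.44704 = 2.28437 m/s
t = d / v = 45003.6 m / 2.28437 m/s = 19700.7 s
19700.7 s ÷ (86400 s/day) = 0.228017 day

0.228 day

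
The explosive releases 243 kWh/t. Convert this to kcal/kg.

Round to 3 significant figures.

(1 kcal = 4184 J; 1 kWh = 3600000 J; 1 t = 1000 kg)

243 kWh/t × 3600000 J/kWh ÷ 1000 kg/t = 874800 J/kg
874800 J/kg ÷ 4184 J/kcal = 209.082 kcal/kg

209 kcal/kg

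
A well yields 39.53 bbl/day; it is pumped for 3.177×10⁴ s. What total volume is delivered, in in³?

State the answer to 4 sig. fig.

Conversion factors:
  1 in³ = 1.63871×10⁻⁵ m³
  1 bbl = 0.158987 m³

39.53 bbl/day → 7.27402×10⁻⁵ m³/s
V = Q × t = 7.27402×10⁻⁵ × 31770 = 2.31096 m³
In in³: 2.31096 / 1.63871×10⁻⁵ = 141023 in³

1.410×10⁵ in³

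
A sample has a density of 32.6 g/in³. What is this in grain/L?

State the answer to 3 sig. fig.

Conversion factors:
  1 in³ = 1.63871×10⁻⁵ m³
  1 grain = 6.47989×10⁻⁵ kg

32.6 g/in³ × 0.001 kg/g ÷ 1.63871×10⁻⁵ m³/in³ = 1989.37 kg/m³
1989.37 kg/m³ ÷ 6.47989×10⁻⁵ kg/grain × 0.001 m³/L = 30700.7 grain/L

3.07×10⁴ grain/L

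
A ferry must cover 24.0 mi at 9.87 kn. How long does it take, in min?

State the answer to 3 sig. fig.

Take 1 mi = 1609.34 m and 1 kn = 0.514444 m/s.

24.0 mi × 1609.34 = 38624.2 m
9.87 kn × 0.514444 = 5.07756 m/s
t = d / v = 38624.2 m / 5.07756 m/s = 7606.84 s
7606.84 s ÷ (60 s/min) = 126.781 min

127 min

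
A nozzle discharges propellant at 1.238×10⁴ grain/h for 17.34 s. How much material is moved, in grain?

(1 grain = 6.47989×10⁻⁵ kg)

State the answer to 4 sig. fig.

59.63 grain

1.238×10⁴ grain/h → 2.22836×10⁻⁴ kg/s
m = ṁ × t = 2.22836×10⁻⁴ × 17.34 = 0.00386398 kg
In grain: 0.00386398 / 6.47989×10⁻⁵ = 59.6303 grain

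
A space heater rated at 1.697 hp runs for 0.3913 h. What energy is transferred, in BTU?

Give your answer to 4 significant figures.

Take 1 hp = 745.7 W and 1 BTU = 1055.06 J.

1690 BTU

1.697 hp × 745.7 = 1265.45 W
0.3913 h × 3600 = 1408.68 s
E = P × t = 1265.45 W × 1408.68 s = 1.78261×10⁶ J
1.78261×10⁶ J ÷ (1055.06 J/BTU) = 1689.58 BTU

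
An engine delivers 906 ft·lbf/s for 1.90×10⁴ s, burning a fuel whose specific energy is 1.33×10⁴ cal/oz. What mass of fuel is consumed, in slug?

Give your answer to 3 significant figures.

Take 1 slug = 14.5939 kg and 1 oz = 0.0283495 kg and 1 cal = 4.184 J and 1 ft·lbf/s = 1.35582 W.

0.815 slug

906 ft·lbf/s → 1228.37 W
E = P × t = 1228.37 × 19000 = 2.3339×10⁷ J
1.33×10⁴ cal/oz → 1.9629×10⁶ J/kg
m = E / e_s = 2.3339×10⁷ / 1.9629×10⁶ = 11.8901 kg
In slug: 11.8901 / 14.5939 = 0.814731 slug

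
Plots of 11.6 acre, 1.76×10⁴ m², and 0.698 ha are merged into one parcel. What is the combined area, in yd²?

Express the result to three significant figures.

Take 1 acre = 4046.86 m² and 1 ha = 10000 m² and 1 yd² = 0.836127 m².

8.55×10⁴ yd²

11.6 acre × 4046.86 = 46943.6 m²
1.76×10⁴ m² (already m²)
0.698 ha × 10000 = 6980 m²
Sum: 46943.6 + 17600 + 6980 = 71523.6 m²
In yd²: 71523.6 / 0.836127 = 85541.6 yd²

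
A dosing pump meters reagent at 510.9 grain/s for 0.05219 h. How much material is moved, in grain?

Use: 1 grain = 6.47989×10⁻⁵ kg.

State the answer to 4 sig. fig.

510.9 grain/s → 0.0331058 kg/s
0.05219 h → 187.884 s
m = ṁ × t = 0.0331058 × 187.884 = 6.22005 kg
In grain: 6.22005 / 6.47989×10⁻⁵ = 95990.1 grain

9.599×10⁴ grain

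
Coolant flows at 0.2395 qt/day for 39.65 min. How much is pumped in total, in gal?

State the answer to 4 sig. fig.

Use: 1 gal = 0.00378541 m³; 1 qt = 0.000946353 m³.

0.001649 gal

0.2395 qt/day → 2.62328×10⁻⁹ m³/s
39.65 min → 2379 s
V = Q × t = 2.62328×10⁻⁹ × 2379 = 6.24078×10⁻⁶ m³
In gal: 6.24078×10⁻⁶ / 0.00378541 = 0.00164864 gal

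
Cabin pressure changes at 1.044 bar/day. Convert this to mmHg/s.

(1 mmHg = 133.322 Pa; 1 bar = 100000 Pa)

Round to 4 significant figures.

0.009063 mmHg/s

1.044 bar/day × 100000 Pa/bar ÷ 86400 s/day = 1.20833 Pa/s
1.20833 Pa/s ÷ 133.322 Pa/mmHg = 0.00906325 mmHg/s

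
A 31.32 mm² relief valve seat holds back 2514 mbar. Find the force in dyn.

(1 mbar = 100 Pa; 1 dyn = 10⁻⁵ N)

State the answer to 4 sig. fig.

7.874×10⁵ dyn

2514 mbar × 100 → 251400 Pa
31.32 mm² × 10⁻⁶ → 3.132×10⁻⁵ m²
F = P × A = 251400 Pa × 3.132×10⁻⁵ m² = 7.87385 N
7.87385 N ÷ (10⁻⁵ N/dyn) = 787385 dyn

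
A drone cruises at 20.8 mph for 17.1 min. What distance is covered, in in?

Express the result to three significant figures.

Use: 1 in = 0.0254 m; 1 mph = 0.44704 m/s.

20.8 mph × 0.44704 → 9.29843 m/s
17.1 min × 60 → 1026 s
d = v × t = 9.29843 m/s × 1026 s = 9540.19 m
9540.19 m ÷ (0.0254 m/in) = 375598 in

3.76×10⁵ in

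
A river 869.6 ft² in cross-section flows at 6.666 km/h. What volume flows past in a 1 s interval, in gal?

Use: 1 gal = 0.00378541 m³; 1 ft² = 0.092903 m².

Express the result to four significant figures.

3.952×10⁴ gal

6.666 km/h × (1/3.6) → 1.85167 m/s
869.6 ft² × 0.092903 → 80.7884 m²
V = v × A × t = 1.85167 m/s × 80.7884 m² × 1 s = 149.593 m³
149.593 m³ ÷ (0.00378541 m³/gal) = 39518.3 gal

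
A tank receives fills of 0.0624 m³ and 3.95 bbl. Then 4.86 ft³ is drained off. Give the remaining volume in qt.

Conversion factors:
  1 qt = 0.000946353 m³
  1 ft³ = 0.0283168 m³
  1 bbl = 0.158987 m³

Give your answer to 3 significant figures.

584 qt

0.0624 m³ (already m³)
3.95 bbl × 0.158987 = 0.627999 m³
4.86 ft³ × 0.0283168 = 0.13762 m³
Net: 0.0624 + 0.627999 − 0.13762 = 0.552779 m³
In qt: 0.552779 / 0.000946353 = 584.115 qt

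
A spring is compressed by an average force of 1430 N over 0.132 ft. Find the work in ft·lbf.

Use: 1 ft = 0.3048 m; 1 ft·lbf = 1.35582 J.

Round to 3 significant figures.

0.132 ft × 0.3048 = 0.0402336 m
W = F × d = 1430 N × 0.0402336 m = 57.534 J
57.534 J ÷ (1.35582 J/ft·lbf) = 42.4348 ft·lbf

42.4 ft·lbf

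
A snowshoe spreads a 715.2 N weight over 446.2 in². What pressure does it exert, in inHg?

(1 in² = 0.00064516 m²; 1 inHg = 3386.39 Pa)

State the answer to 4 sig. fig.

0.7337 inHg

446.2 in² × 0.00064516 = 0.28787 m²
P = F / A = 715.2 N / 0.28787 m² = 2484.45 Pa
2484.45 Pa ÷ (3386.39 Pa/inHg) = 0.733657 inHg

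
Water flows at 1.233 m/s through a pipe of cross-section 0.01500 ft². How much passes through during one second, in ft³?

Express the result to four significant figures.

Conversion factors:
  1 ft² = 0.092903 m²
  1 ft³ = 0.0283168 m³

0.06068 ft³

0.01500 ft² × 0.092903 → 0.00139354 m²
V = v × A × t = 1.233 m/s × 0.00139354 m² × 1 s = 0.00171823 m³
0.00171823 m³ ÷ (0.0283168 m³/ft³) = 0.0606788 ft³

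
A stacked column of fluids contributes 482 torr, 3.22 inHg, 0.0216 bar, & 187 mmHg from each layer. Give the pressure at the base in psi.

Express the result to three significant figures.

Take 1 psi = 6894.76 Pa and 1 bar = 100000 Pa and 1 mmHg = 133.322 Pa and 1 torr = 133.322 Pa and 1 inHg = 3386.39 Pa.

14.8 psi

482 torr × 133.322 = 64261.2 Pa
3.22 inHg × 3386.39 = 10904.2 Pa
0.0216 bar × 100000 = 2160 Pa
187 mmHg × 133.322 = 24931.2 Pa
Total: 64261.2 + 10904.2 + 2160 + 24931.2 = 102257 Pa
In psi: 102257 / 6894.76 = 14.8311 psi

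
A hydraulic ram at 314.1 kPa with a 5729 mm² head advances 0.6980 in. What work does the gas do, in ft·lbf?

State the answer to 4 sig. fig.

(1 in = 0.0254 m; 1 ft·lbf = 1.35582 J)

23.53 ft·lbf

314.1 kPa → 314100 Pa
5729 mm² → 0.005729 m²
F = P × A = 314100 × 0.005729 = 1799.48 N
0.6980 in → 0.0177292 m
W = F × d = 1799.48 × 0.0177292 = 31.9033 J
In ft·lbf: 31.9033 / 1.35582 = 23.5306 ft·lbf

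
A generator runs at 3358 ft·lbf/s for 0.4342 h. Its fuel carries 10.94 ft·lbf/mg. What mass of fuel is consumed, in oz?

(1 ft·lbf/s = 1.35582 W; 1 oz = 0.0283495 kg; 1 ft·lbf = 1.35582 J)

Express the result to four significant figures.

3358 ft·lbf/s → 4552.84 W
0.4342 h → 1563.12 s
E = P × t = 4552.84 × 1563.12 = 7.11664×10⁶ J
10.94 ft·lbf/mg → 1.48327×10⁷ J/kg
m = E / e_s = 7.11664×10⁶ / 1.48327×10⁷ = 0.479794 kg
In oz: 0.479794 / 0.0283495 = 16.9242 oz

16.92 oz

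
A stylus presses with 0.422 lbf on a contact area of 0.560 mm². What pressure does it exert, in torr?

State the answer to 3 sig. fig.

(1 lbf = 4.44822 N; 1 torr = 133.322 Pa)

2.51×10⁴ torr

0.422 lbf × 4.44822 = 1.87715 N
0.560 mm² × 10⁻⁶ = 5.6×10⁻⁷ m²
P = F / A = 1.87715 N / 5.6×10⁻⁷ m² = 3.35205×10⁶ Pa
3.35205×10⁶ Pa ÷ (133.322 Pa/torr) = 25142.5 torr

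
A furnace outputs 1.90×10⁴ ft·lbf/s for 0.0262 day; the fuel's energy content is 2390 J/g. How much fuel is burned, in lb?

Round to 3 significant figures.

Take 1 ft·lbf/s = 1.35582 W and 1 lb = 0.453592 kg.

1.90×10⁴ ft·lbf/s → 25760.6 W
0.0262 day → 2263.68 s
E = P × t = 25760.6 × 2263.68 = 5.83138×10⁷ J
2390 J/g → 2.39×10⁶ J/kg
m = E / e_s = 5.83138×10⁷ / 2.39×10⁶ = 24.3991 kg
In lb: 24.3991 / 0.453592 = 53.7909 lb

53.8 lb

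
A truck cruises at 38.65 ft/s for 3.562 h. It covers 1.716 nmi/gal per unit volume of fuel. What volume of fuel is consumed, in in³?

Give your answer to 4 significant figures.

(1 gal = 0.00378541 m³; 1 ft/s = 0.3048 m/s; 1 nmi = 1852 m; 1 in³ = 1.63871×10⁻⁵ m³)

38.65 ft/s → 11.7805 m/s
3.562 h → 12823.2 s
d = v × t = 11.7805 × 12823.2 = 151064 m
1.716 nmi/gal → 839548 m/m³
V = d / (distance per unit fuel) = 151064 / 839548 = 0.179935 m³
In in³: 0.179935 / 1.63871×10⁻⁵ = 10980.3 in³

1.098×10⁴ in³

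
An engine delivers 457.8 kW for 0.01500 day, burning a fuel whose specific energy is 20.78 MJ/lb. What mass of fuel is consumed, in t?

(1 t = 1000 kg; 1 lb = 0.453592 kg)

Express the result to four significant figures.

457.8 kW → 457800 W
0.01500 day → 1296 s
E = P × t = 457800 × 1296 = 5.93309×10⁸ J
20.78 MJ/lb → 4.58121×10⁷ J/kg
m = E / e_s = 5.93309×10⁸ / 4.58121×10⁷ = 12.9509 kg
In t: 12.9509 / 1000 = 0.0129509 t

0.01295 t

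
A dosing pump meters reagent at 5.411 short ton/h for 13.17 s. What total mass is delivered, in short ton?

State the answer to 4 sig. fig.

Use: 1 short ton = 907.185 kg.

0.01980 short ton

5.411 short ton/h → 1.36355 kg/s
m = ṁ × t = 1.36355 × 13.17 = 17.958 kg
In short ton: 17.958 / 907.185 = 0.0197953 short ton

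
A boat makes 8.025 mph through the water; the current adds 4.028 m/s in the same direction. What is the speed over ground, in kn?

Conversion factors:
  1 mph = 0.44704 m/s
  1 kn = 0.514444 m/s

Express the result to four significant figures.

14.80 kn

8.025 mph × 0.44704 → 3.5875 m/s
4.028 m/s (already m/s)
Sum: 3.5875 + 4.028 = 7.6155 m/s
In kn: 7.6155 / 0.514444 = 14.8034 kn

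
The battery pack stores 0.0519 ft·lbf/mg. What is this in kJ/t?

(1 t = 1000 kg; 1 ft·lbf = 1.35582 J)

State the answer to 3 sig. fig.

7.04×10⁴ kJ/t

0.0519 ft·lbf/mg × 1.35582 J/ft·lbf ÷ 10⁻⁶ kg/mg = 70367.1 J/kg
70367.1 J/kg ÷ 1000 J/kJ × 1000 kg/t = 70367.1 kJ/t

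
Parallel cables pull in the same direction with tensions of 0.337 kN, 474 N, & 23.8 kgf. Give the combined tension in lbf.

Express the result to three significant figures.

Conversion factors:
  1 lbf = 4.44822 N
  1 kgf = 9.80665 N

0.337 kN × 1000 = 337 N
474 N (already N)
23.8 kgf × 9.80665 = 233.398 N
Combined: 337 + 474 + 233.398 = 1044.4 N
In lbf: 1044.4 / 4.44822 = 234.791 lbf

235 lbf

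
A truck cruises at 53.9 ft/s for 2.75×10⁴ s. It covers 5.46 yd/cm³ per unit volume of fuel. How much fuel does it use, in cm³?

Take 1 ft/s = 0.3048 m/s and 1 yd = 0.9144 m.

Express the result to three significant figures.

53.9 ft/s → 16.4287 m/s
d = v × t = 16.4287 × 27500 = 451789 m
5.46 yd/cm³ → 4.99262×10⁶ m/m³
V = d / (distance per unit fuel) = 451789 / 4.99262×10⁶ = 0.0904914 m³
In cm³: 0.0904914 / 10⁻⁶ = 90491.4 cm³

9.05×10⁴ cm³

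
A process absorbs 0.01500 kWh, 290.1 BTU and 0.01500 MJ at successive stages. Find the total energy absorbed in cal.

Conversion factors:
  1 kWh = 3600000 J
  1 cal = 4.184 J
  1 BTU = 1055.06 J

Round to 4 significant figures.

8.964×10⁴ cal

0.01500 kWh × 3600000 = 54000 J
290.1 BTU × 1055.06 = 306073 J
0.01500 MJ × 1000000 = 15000 J
Total: 54000 + 306073 + 15000 = 375073 J
In cal: 375073 / 4.184 = 89644.6 cal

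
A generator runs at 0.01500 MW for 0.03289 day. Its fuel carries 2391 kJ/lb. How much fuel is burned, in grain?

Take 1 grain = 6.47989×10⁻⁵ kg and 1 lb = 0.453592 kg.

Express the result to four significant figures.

0.01500 MW → 15000 W
0.03289 day → 2841.7 s
E = P × t = 15000 × 2841.7 = 4.26255×10⁷ J
2391 kJ/lb → 5.27126×10⁶ J/kg
m = E / e_s = 4.26255×10⁷ / 5.27126×10⁶ = 8.0864 kg
In grain: 8.0864 / 6.47989×10⁻⁵ = 124792 grain

1.248×10⁵ grain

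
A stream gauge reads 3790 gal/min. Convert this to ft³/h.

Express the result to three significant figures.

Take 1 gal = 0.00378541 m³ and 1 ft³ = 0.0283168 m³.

3790 gal/min × 0.00378541 m³/gal ÷ 60 s/min = 0.239112 m³/s
0.239112 m³/s ÷ 0.0283168 m³/ft³ × 3600 s/h = 30399 ft³/h

3.04×10⁴ ft³/h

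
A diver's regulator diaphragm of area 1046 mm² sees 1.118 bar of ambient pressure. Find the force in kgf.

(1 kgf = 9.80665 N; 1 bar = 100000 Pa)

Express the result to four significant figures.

11.92 kgf

1.118 bar × 100000 = 111800 Pa
1046 mm² × 10⁻⁶ = 0.001046 m²
F = P × A = 111800 Pa × 0.001046 m² = 116.943 N
116.943 N ÷ (9.80665 N/kgf) = 11.9249 kgf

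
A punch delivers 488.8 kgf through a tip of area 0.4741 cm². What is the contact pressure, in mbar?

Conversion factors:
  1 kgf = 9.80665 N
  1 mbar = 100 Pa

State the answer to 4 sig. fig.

488.8 kgf × 9.80665 → 4793.49 N
0.4741 cm² × 0.0001 → 4.741×10⁻⁵ m²
P = F / A = 4793.49 N / 4.741×10⁻⁵ m² = 1.01107×10⁸ Pa
1.01107×10⁸ Pa ÷ (100 Pa/mbar) = 1.01107×10⁶ mbar

1.011×10⁶ mbar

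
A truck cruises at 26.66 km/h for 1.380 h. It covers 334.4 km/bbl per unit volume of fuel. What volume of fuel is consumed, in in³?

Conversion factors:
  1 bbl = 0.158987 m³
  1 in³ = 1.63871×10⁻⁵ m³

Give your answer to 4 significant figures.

1067 in³

26.66 km/h → 7.40556 m/s
1.380 h → 4968 s
d = v × t = 7.40556 × 4968 = 36790.8 m
334.4 km/bbl → 2.10332×10⁶ m/m³
V = d / (distance per unit fuel) = 36790.8 / 2.10332×10⁶ = 0.0174918 m³
In in³: 0.0174918 / 1.63871×10⁻⁵ = 1067.41 in³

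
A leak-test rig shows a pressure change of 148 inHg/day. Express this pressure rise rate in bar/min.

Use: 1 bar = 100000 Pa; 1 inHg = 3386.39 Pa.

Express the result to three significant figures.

148 inHg/day × 3386.39 Pa/inHg ÷ 86400 s/day = 5.80076 Pa/s
5.80076 Pa/s ÷ 100000 Pa/bar × 60 s/min = 0.00348046 bar/min

0.00348 bar/min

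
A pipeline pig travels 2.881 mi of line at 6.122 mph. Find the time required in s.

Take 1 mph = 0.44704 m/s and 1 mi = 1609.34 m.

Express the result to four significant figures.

1694 s

2.881 mi × 1609.34 = 4636.51 m
6.122 mph × 0.44704 = 2.73678 m/s
t = d / v = 4636.51 m / 2.73678 m/s = 1694.15 s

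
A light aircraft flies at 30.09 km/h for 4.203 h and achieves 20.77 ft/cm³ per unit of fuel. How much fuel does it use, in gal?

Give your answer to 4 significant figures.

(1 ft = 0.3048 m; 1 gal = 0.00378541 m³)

30.09 km/h → 8.35833 m/s
4.203 h → 15130.8 s
d = v × t = 8.35833 × 15130.8 = 126468 m
20.77 ft/cm³ → 6.3307×10⁶ m/m³
V = d / (distance per unit fuel) = 126468 / 6.3307×10⁶ = 0.0199769 m³
In gal: 0.0199769 / 0.00378541 = 5.27734 gal

5.277 gal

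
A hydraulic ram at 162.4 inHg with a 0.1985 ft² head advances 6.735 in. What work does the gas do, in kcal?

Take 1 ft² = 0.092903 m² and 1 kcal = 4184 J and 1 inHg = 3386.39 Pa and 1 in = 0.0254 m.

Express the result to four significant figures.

162.4 inHg → 549950 Pa
0.1985 ft² → 0.0184412 m²
F = P × A = 549950 × 0.0184412 = 10141.7 N
6.735 in → 0.171069 m
W = F × d = 10141.7 × 0.171069 = 1734.93 J
In kcal: 1734.93 / 4184 = 0.414658 kcal

0.4147 kcal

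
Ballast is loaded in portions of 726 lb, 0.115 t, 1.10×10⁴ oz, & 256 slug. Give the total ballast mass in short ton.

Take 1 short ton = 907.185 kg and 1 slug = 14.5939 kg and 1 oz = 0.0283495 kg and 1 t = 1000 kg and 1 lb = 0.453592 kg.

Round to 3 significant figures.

726 lb × 0.453592 = 329.308 kg
0.115 t × 1000 = 115 kg
1.10×10⁴ oz × 0.0283495 = 311.844 kg
256 slug × 14.5939 = 3736.04 kg
Sum: 329.308 + 115 + 311.844 + 3736.04 = 4492.19 kg
In short ton: 4492.19 / 907.185 = 4.95179 short ton

4.95 short ton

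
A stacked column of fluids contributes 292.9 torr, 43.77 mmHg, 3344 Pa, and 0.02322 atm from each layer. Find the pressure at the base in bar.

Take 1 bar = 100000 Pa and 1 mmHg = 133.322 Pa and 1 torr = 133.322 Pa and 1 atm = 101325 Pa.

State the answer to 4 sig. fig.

0.5058 bar

292.9 torr × 133.322 = 39050 Pa
43.77 mmHg × 133.322 = 5835.5 Pa
3344 Pa (already Pa)
0.02322 atm × 101325 = 2352.77 Pa
Combined: 39050 + 5835.5 + 3344 + 2352.77 = 50582.3 Pa
In bar: 50582.3 / 100000 = 0.505823 bar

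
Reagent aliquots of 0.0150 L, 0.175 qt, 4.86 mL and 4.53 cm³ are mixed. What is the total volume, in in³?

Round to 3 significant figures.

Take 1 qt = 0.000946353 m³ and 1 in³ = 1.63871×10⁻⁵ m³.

11.6 in³

0.0150 L × 0.001 = 1.5×10⁻⁵ m³
0.175 qt × 0.000946353 = 1.65612×10⁻⁴ m³
4.86 mL × 10⁻⁶ = 4.86×10⁻⁶ m³
4.53 cm³ × 10⁻⁶ = 4.53×10⁻⁶ m³
Combined: 1.5×10⁻⁵ + 1.65612×10⁻⁴ + 4.86×10⁻⁶ + 4.53×10⁻⁶ = 1.90002×10⁻⁴ m³
In in³: 1.90002×10⁻⁴ / 1.63871×10⁻⁵ = 11.5946 in³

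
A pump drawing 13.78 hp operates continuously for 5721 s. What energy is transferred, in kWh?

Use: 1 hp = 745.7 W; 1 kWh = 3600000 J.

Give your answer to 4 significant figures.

16.33 kWh

13.78 hp × 745.7 = 10275.7 W
E = P × t = 10275.7 W × 5721 s = 5.87873×10⁷ J
5.87873×10⁷ J ÷ (3600000 J/kWh) = 16.3298 kWh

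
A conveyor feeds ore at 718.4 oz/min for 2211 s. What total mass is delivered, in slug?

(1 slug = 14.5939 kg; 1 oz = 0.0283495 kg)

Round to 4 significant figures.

718.4 oz/min → 0.339438 kg/s
m = ṁ × t = 0.339438 × 2211 = 750.497 kg
In slug: 750.497 / 14.5939 = 51.4254 slug

51.43 slug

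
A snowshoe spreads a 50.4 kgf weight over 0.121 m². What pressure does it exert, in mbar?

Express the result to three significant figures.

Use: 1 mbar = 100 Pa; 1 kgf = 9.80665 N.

50.4 kgf × 9.80665 → 494.255 N
P = F / A = 494.255 N / 0.121 m² = 4084.75 Pa
4084.75 Pa ÷ (100 Pa/mbar) = 40.8475 mbar

40.8 mbar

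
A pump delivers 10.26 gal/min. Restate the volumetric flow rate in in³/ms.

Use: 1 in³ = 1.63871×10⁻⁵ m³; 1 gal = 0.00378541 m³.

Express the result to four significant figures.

10.26 gal/min × 0.00378541 m³/gal ÷ 60 s/min = 6.47305×10⁻⁴ m³/s
6.47305×10⁻⁴ m³/s ÷ 1.63871×10⁻⁵ m³/in³ × 0.001 s/ms = 0.0395009 in³/ms

0.03950 in³/ms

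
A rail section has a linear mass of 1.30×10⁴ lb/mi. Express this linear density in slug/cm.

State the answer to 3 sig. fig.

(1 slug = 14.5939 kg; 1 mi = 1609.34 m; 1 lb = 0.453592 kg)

1.30×10⁴ lb/mi × 0.453592 kg/lb ÷ 1609.34 m/mi = 3.66405 kg/m
3.66405 kg/m ÷ 14.5939 kg/slug × 0.01 m/cm = 0.00251067 slug/cm

0.00251 slug/cm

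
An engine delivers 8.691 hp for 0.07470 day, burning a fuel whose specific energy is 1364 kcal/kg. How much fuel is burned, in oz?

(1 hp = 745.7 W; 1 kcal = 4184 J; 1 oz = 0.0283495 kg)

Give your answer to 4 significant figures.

8.691 hp → 6480.88 W
0.07470 day → 6454.08 s
E = P × t = 6480.88 × 6454.08 = 4.18281×10⁷ J
1364 kcal/kg → 5.70698×10⁶ J/kg
m = E / e_s = 4.18281×10⁷ / 5.70698×10⁶ = 7.32929 kg
In oz: 7.32929 / 0.0283495 = 258.533 oz

258.5 oz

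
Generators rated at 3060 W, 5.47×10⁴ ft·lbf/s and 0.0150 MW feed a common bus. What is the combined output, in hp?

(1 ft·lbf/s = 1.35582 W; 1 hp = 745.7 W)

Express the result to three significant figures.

3060 W (already W)
5.47×10⁴ ft·lbf/s × 1.35582 = 74163.4 W
0.0150 MW × 1000000 = 15000 W
Total: 3060 + 74163.4 + 15000 = 92223.4 W
In hp: 92223.4 / 745.7 = 123.674 hp

124 hp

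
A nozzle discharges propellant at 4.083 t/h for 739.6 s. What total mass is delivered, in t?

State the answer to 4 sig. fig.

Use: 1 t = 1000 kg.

4.083 t/h → 1.13417 kg/s
m = ṁ × t = 1.13417 × 739.6 = 838.832 kg
In t: 838.832 / 1000 = 0.838832 t

0.8388 t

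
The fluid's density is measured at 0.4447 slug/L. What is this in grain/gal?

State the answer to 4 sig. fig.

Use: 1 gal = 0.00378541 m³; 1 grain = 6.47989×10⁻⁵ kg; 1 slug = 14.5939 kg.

3.791×10⁵ grain/gal

0.4447 slug/L × 14.5939 kg/slug ÷ 0.001 m³/L = 6489.91 kg/m³
6489.91 kg/m³ ÷ 6.47989×10⁻⁵ kg/grain × 0.00378541 m³/gal = 379126 grain/gal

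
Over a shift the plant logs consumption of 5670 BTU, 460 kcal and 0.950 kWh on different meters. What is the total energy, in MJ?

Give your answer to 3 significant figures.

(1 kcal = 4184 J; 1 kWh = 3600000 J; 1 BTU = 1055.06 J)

11.3 MJ

5670 BTU × 1055.06 → 5.98219×10⁶ J
460 kcal × 4184 → 1.92464×10⁶ J
0.950 kWh × 3600000 → 3.42×10⁶ J
Combined: 5.98219×10⁶ + 1.92464×10⁶ + 3.42×10⁶ = 1.13268×10⁷ J
In MJ: 1.13268×10⁷ / 1000000 = 11.3268 MJ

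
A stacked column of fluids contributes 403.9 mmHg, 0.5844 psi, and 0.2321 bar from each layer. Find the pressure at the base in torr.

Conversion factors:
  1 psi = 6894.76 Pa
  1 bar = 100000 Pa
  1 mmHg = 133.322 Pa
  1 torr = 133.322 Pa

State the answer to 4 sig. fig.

403.9 mmHg × 133.322 → 53848.8 Pa
0.5844 psi × 6894.76 → 4029.3 Pa
0.2321 bar × 100000 → 23210 Pa
Total: 53848.8 + 4029.3 + 23210 = 81088.1 Pa
In torr: 81088.1 / 133.322 = 608.212 torr

608.2 torr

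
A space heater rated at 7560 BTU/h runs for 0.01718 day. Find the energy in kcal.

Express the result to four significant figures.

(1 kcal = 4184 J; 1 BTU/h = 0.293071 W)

7560 BTU/h × 0.293071 = 2215.62 W
0.01718 day × 86400 = 1484.35 s
E = P × t = 2215.62 W × 1484.35 s = 3.28876×10⁶ J
3.28876×10⁶ J ÷ (4184 J/kcal) = 786.033 kcal

786.0 kcal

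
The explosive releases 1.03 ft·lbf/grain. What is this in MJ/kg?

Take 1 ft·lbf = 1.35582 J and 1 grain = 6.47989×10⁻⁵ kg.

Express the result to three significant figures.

1.03 ft·lbf/grain × 1.35582 J/ft·lbf ÷ 6.47989×10⁻⁵ kg/grain = 21551.2 J/kg
21551.2 J/kg ÷ 1000000 J/MJ = 0.0215512 MJ/kg

0.0216 MJ/kg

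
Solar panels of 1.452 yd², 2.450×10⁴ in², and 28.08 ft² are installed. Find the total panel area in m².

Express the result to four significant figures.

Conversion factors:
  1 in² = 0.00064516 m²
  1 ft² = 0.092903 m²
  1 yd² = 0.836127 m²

19.63 m²

1.452 yd² × 0.836127 → 1.21406 m²
2.450×10⁴ in² × 0.00064516 → 15.8064 m²
28.08 ft² × 0.092903 → 2.60872 m²
Total: 1.21406 + 15.8064 + 2.60872 = 19.6292 m²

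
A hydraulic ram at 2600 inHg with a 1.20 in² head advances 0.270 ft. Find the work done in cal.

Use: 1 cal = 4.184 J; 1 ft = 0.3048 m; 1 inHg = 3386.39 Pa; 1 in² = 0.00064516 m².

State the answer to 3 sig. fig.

134 cal

2600 inHg → 8.80461×10⁶ Pa
1.20 in² → 7.74192×10⁻⁴ m²
F = P × A = 8.80461×10⁶ × 7.74192×10⁻⁴ = 6816.46 N
0.270 ft → 0.082296 m
W = F × d = 6816.46 × 0.082296 = 560.967 J
In cal: 560.967 / 4.184 = 134.074 cal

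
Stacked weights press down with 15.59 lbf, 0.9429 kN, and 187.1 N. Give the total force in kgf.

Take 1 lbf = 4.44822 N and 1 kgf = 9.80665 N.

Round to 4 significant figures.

15.59 lbf × 4.44822 = 69.3477 N
0.9429 kN × 1000 = 942.9 N
187.1 N (already N)
Sum: 69.3477 + 942.9 + 187.1 = 1199.35 N
In kgf: 1199.35 / 9.80665 = 122.3 kgf

122.3 kgf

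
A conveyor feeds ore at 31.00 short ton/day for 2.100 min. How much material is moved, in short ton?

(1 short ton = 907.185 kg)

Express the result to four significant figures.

31.00 short ton/day → 0.325495 kg/s
2.100 min → 126 s
m = ṁ × t = 0.325495 × 126 = 41.0124 kg
In short ton: 41.0124 / 907.185 = 0.0452084 short ton

0.04521 short ton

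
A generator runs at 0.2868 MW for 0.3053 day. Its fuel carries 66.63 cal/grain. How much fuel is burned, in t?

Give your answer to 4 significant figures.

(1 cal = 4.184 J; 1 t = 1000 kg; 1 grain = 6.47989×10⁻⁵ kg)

0.2868 MW → 286800 W
0.3053 day → 26377.9 s
E = P × t = 286800 × 26377.9 = 7.56518×10⁹ J
66.63 cal/grain → 4.30223×10⁶ J/kg
m = E / e_s = 7.56518×10⁹ / 4.30223×10⁶ = 1758.43 kg
In t: 1758.43 / 1000 = 1.75843 t

1.758 t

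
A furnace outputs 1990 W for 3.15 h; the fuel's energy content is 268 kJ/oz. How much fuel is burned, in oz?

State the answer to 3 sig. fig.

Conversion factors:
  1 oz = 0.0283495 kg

84.2 oz

3.15 h → 11340 s
E = P × t = 1990 × 11340 = 2.25666×10⁷ J
268 kJ/oz → 9.45343×10⁶ J/kg
m = E / e_s = 2.25666×10⁷ / 9.45343×10⁶ = 2.38713 kg
In oz: 2.38713 / 0.0283495 = 84.2036 oz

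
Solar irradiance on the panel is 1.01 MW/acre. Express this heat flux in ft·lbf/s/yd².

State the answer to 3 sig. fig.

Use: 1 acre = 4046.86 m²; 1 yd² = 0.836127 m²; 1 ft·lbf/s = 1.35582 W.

1.01 MW/acre × 1000000 W/MW ÷ 4046.86 m²/acre = 249.576 W/m²
249.576 W/m² ÷ 1.35582 W/ft·lbf/s × 0.836127 m²/yd² = 153.912 ft·lbf/s/yd²

154 ft·lbf/s/yd²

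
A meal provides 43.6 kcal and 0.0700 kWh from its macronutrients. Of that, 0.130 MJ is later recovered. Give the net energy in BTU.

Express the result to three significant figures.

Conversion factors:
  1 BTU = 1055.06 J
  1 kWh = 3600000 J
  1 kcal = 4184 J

43.6 kcal × 4184 → 182422 J
0.0700 kWh × 3600000 → 252000 J
0.130 MJ × 1000000 → 130000 J
Net: 182422 + 252000 − 130000 = 304422 J
In BTU: 304422 / 1055.06 = 288.535 BTU

289 BTU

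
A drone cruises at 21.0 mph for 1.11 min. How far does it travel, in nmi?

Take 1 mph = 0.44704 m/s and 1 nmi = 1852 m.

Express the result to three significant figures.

0.338 nmi

21.0 mph × 0.44704 → 9.38784 m/s
1.11 min × 60 → 66.6 s
d = v × t = 9.38784 m/s × 66.6 s = 625.23 m
625.23 m ÷ (1852 m/nmi) = 0.337597 nmi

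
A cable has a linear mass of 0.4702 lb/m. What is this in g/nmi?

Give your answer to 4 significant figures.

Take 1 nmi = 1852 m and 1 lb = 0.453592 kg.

0.4702 lb/m × 0.453592 kg/lb = 0.213279 kg/m
0.213279 kg/m ÷ 0.001 kg/g × 1852 m/nmi = 394993 g/nmi

3.950×10⁵ g/nmi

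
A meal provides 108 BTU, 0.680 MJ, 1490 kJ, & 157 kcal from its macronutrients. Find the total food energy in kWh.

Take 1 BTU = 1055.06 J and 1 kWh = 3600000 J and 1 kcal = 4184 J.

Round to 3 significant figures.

0.817 kWh

108 BTU × 1055.06 → 113946 J
0.680 MJ × 1000000 → 680000 J
1490 kJ × 1000 → 1.49×10⁶ J
157 kcal × 4184 → 656888 J
Combined: 113946 + 680000 + 1.49×10⁶ + 656888 = 2.94083×10⁶ J
In kWh: 2.94083×10⁶ / 3600000 = 0.816897 kWh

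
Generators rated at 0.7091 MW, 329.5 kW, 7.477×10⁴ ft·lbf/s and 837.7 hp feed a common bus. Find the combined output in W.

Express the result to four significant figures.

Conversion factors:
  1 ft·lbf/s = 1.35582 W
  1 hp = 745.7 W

1.765×10⁶ W

0.7091 MW × 1000000 = 709100 W
329.5 kW × 1000 = 329500 W
7.477×10⁴ ft·lbf/s × 1.35582 = 101375 W
837.7 hp × 745.7 = 624673 W
Total: 709100 + 329500 + 101375 + 624673 = 1.76465×10⁶ W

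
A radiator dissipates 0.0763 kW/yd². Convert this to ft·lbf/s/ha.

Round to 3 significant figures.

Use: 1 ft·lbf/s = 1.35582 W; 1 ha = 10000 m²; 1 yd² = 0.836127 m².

6.73×10⁵ ft·lbf/s/ha

0.0763 kW/yd² × 1000 W/kW ÷ 0.836127 m²/yd² = 91.2541 W/m²
91.2541 W/m² ÷ 1.35582 W/ft·lbf/s × 10000 m²/ha = 673055 ft·lbf/s/ha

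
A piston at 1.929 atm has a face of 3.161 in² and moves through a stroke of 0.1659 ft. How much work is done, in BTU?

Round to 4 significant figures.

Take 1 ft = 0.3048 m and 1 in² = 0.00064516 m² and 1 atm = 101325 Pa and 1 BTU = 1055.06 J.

0.01910 BTU

1.929 atm → 195456 Pa
3.161 in² → 0.00203935 m²
F = P × A = 195456 × 0.00203935 = 398.603 N
0.1659 ft → 0.0505663 m
W = F × d = 398.603 × 0.0505663 = 20.1559 J
In BTU: 20.1559 / 1055.06 = 0.019104 BTU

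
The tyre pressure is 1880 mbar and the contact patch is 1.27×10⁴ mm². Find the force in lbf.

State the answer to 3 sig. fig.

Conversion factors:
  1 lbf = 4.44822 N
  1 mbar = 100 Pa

1880 mbar × 100 → 188000 Pa
1.27×10⁴ mm² × 10⁻⁶ → 0.0127 m²
F = P × A = 188000 Pa × 0.0127 m² = 2387.6 N
2387.6 N ÷ (4.44822 N/lbf) = 536.754 lbf

537 lbf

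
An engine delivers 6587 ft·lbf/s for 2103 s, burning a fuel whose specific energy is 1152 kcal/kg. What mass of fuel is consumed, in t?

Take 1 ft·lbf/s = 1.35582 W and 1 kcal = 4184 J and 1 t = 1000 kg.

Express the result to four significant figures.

0.003897 t

6587 ft·lbf/s → 8930.79 W
E = P × t = 8930.79 × 2103 = 1.87815×10⁷ J
1152 kcal/kg → 4.81997×10⁶ J/kg
m = E / e_s = 1.87815×10⁷ / 4.81997×10⁶ = 3.8966 kg
In t: 3.8966 / 1000 = 0.0038966 t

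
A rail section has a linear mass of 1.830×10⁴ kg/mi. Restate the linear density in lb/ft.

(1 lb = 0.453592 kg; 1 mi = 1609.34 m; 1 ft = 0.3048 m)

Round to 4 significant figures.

1.830×10⁴ kg/mi ÷ 1609.34 m/mi = 11.3711 kg/m
11.3711 kg/m ÷ 0.453592 kg/lb × 0.3048 m/ft = 7.64103 lb/ft

7.641 lb/ft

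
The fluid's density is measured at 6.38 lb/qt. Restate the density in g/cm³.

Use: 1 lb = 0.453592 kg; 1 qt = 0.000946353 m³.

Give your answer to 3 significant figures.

6.38 lb/qt × 0.453592 kg/lb ÷ 0.000946353 m³/qt = 3057.97 kg/m³
3057.97 kg/m³ ÷ 0.001 kg/g × 10⁻⁶ m³/cm³ = 3.05797 g/cm³

3.06 g/cm³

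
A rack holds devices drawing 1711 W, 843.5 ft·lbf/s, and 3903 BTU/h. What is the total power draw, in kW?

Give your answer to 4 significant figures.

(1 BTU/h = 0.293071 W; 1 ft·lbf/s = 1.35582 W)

3.998 kW

1711 W (already W)
843.5 ft·lbf/s × 1.35582 = 1143.63 W
3903 BTU/h × 0.293071 = 1143.86 W
Total: 1711 + 1143.63 + 1143.86 = 3998.49 W
In kW: 3998.49 / 1000 = 3.99849 kW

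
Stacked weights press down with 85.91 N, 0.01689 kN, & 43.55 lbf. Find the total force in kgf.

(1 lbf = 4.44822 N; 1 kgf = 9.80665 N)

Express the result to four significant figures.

85.91 N (already N)
0.01689 kN × 1000 → 16.89 N
43.55 lbf × 4.44822 → 193.72 N
Combined: 85.91 + 16.89 + 193.72 = 296.52 N
In kgf: 296.52 / 9.80665 = 30.2366 kgf

30.24 kgf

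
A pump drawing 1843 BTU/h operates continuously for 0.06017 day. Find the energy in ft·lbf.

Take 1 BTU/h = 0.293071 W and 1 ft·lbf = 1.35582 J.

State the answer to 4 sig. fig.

1843 BTU/h × 0.293071 = 540.13 W
0.06017 day × 86400 = 5198.69 s
E = P × t = 540.13 W × 5198.69 s = 2.80797×10⁶ J
2.80797×10⁶ J ÷ (1.35582 J/ft·lbf) = 2.07105×10⁶ ft·lbf

2.071×10⁶ ft·lbf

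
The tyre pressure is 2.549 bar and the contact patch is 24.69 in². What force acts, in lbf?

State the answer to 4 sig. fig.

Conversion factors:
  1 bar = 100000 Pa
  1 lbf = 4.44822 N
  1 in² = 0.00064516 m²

2.549 bar × 100000 → 254900 Pa
24.69 in² × 0.00064516 → 0.015929 m²
F = P × A = 254900 Pa × 0.015929 m² = 4060.3 N
4060.3 N ÷ (4.44822 N/lbf) = 912.792 lbf

912.8 lbf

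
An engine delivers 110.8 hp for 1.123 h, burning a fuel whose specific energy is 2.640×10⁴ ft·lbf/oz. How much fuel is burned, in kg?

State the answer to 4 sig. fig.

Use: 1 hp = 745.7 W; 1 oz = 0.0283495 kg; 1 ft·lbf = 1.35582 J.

264.6 kg

110.8 hp → 82623.6 W
1.123 h → 4042.8 s
E = P × t = 82623.6 × 4042.8 = 3.34031×10⁸ J
2.640×10⁴ ft·lbf/oz → 1.26258×10⁶ J/kg
m = E / e_s = 3.34031×10⁸ / 1.26258×10⁶ = 264.562 kg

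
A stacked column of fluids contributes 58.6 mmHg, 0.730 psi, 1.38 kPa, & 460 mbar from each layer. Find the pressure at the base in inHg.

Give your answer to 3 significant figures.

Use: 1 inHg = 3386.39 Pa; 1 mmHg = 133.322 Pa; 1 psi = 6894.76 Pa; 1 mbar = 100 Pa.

58.6 mmHg × 133.322 = 7812.67 Pa
0.730 psi × 6894.76 = 5033.17 Pa
1.38 kPa × 1000 = 1380 Pa
460 mbar × 100 = 46000 Pa
Combined: 7812.67 + 5033.17 + 1380 + 46000 = 60225.8 Pa
In inHg: 60225.8 / 3386.39 = 17.7847 inHg

17.8 inHg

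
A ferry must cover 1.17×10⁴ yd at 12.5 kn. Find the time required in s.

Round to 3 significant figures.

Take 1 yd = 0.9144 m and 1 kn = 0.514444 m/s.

1660 s

1.17×10⁴ yd × 0.9144 → 10698.5 m
12.5 kn × 0.514444 → 6.43055 m/s
t = d / v = 10698.5 m / 6.43055 m/s = 1663.7 s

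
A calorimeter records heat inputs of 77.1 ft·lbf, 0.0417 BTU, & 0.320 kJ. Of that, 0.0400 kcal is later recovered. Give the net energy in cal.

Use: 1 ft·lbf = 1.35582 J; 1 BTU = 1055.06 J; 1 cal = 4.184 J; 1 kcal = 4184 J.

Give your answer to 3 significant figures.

77.1 ft·lbf × 1.35582 → 104.534 J
0.0417 BTU × 1055.06 → 43.996 J
0.320 kJ × 1000 → 320 J
0.0400 kcal × 4184 → 167.36 J
Net: 104.534 + 43.996 + 320 − 167.36 = 301.17 J
In cal: 301.17 / 4.184 = 71.9814 cal

72.0 cal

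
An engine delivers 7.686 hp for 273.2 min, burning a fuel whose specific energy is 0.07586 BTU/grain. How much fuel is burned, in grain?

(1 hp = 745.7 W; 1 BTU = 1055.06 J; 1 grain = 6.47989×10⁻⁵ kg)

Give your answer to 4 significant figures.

1.174×10⁶ grain

7.686 hp → 5731.45 W
273.2 min → 16392 s
E = P × t = 5731.45 × 16392 = 9.39499×10⁷ J
0.07586 BTU/grain → 1.23516×10⁶ J/kg
m = E / e_s = 9.39499×10⁷ / 1.23516×10⁶ = 76.0629 kg
In grain: 76.0629 / 6.47989×10⁻⁵ = 1.17383×10⁶ grain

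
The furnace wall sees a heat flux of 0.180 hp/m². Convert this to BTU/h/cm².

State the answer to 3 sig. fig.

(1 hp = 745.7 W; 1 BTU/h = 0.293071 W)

0.180 hp/m² × 745.7 W/hp = 134.226 W/m²
134.226 W/m² ÷ 0.293071 W/BTU/h × 0.0001 m²/cm² = 0.0457998 BTU/h/cm²

0.0458 BTU/h/cm²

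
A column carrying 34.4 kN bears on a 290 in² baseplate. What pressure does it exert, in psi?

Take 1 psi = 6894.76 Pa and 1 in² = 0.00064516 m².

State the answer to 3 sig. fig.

26.7 psi

34.4 kN × 1000 → 34400 N
290 in² × 0.00064516 → 0.187096 m²
P = F / A = 34400 N / 0.187096 m² = 183863 Pa
183863 Pa ÷ (6894.76 Pa/psi) = 26.6671 psi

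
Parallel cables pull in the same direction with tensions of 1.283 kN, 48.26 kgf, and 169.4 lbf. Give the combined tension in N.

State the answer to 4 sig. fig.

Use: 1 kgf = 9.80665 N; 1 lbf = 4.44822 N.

1.283 kN × 1000 → 1283 N
48.26 kgf × 9.80665 → 473.269 N
169.4 lbf × 4.44822 → 753.528 N
Sum: 1283 + 473.269 + 753.528 = 2509.8 N

2510 N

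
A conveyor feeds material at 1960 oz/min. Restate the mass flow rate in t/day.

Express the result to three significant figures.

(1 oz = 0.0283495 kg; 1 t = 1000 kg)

80.0 t/day

1960 oz/min × 0.0283495 kg/oz ÷ 60 s/min = 0.926084 kg/s
0.926084 kg/s ÷ 1000 kg/t × 86400 s/day = 80.0137 t/day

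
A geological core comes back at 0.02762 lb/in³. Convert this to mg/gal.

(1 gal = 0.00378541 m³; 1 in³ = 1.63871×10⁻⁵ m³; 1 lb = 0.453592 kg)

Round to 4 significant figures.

2.894×10⁶ mg/gal

0.02762 lb/in³ × 0.453592 kg/lb ÷ 1.63871×10⁻⁵ m³/in³ = 764.517 kg/m³
764.517 kg/m³ ÷ 10⁻⁶ kg/mg × 0.00378541 m³/gal = 2.89401×10⁶ mg/gal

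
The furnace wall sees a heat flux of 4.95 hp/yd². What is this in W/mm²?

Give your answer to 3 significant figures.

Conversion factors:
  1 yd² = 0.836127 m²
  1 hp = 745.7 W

4.95 hp/yd² × 745.7 W/hp ÷ 0.836127 m²/yd² = 4414.66 W/m²
4414.66 W/m² × 10⁻⁶ m²/mm² = 0.00441466 W/mm²

0.00441 W/mm²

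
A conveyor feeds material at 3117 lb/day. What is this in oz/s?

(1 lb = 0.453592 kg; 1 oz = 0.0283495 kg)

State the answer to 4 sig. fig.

0.5772 oz/s

3117 lb/day × 0.453592 kg/lb ÷ 86400 s/day = 0.016364 kg/s
0.016364 kg/s ÷ 0.0283495 kg/oz = 0.577224 oz/s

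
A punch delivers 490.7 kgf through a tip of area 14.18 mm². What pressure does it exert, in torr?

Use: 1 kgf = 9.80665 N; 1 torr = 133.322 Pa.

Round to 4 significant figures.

2.545×10⁶ torr

490.7 kgf × 9.80665 = 4812.12 N
14.18 mm² × 10⁻⁶ = 1.418×10⁻⁵ m²
P = F / A = 4812.12 N / 1.418×10⁻⁵ m² = 3.3936×10⁸ Pa
3.3936×10⁸ Pa ÷ (133.322 Pa/torr) = 2.54542×10⁶ torr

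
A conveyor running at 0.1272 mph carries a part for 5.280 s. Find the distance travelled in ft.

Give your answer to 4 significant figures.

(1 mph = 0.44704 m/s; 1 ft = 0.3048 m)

0.1272 mph × 0.44704 → 0.0568635 m/s
d = v × t = 0.0568635 m/s × 5.28 s = 0.300239 m
0.300239 m ÷ (0.3048 m/ft) = 0.985036 ft

0.9850 ft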